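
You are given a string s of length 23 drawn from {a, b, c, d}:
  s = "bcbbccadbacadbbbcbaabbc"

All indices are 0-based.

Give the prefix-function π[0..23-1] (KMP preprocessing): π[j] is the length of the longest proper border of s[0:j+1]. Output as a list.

π[0] = 0
j=1 s[j]='c': π[1]=0 (border '')
j=2 s[j]='b': π[2]=1 (border 'b')
j=3 s[j]='b': k: 1→0; π[3]=1 (border 'b')
j=4 s[j]='c': π[4]=2 (border 'bc')
j=5 s[j]='c': k: 2→0; π[5]=0 (border '')
j=6 s[j]='a': π[6]=0 (border '')
j=7 s[j]='d': π[7]=0 (border '')
j=8 s[j]='b': π[8]=1 (border 'b')
j=9 s[j]='a': k: 1→0; π[9]=0 (border '')
j=10 s[j]='c': π[10]=0 (border '')
j=11 s[j]='a': π[11]=0 (border '')
j=12 s[j]='d': π[12]=0 (border '')
j=13 s[j]='b': π[13]=1 (border 'b')
j=14 s[j]='b': k: 1→0; π[14]=1 (border 'b')
j=15 s[j]='b': k: 1→0; π[15]=1 (border 'b')
j=16 s[j]='c': π[16]=2 (border 'bc')
j=17 s[j]='b': π[17]=3 (border 'bcb')
j=18 s[j]='a': k: 3→1→0; π[18]=0 (border '')
j=19 s[j]='a': π[19]=0 (border '')
j=20 s[j]='b': π[20]=1 (border 'b')
j=21 s[j]='b': k: 1→0; π[21]=1 (border 'b')
j=22 s[j]='c': π[22]=2 (border 'bc')

[0, 0, 1, 1, 2, 0, 0, 0, 1, 0, 0, 0, 0, 1, 1, 1, 2, 3, 0, 0, 1, 1, 2]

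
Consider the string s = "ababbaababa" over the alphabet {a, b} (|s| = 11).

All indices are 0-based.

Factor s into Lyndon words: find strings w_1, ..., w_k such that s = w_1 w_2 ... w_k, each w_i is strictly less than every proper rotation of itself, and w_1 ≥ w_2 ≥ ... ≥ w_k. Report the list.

["ababb", "aabab", "a"]

emit factor 1: 'ababb' (i=0, period=5)
emit factor 2: 'aabab' (i=5, period=5)
emit factor 3: 'a' (i=10, period=1)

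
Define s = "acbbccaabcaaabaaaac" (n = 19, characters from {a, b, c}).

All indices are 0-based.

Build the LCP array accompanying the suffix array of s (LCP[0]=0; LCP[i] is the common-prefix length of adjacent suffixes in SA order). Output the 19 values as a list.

[0, 3, 3, 2, 3, 2, 1, 2, 1, 2, 0, 1, 1, 2, 0, 1, 3, 1, 1]

rank→(start, suffix):
  0 → (14, 'aaaac')
  1 → (10, 'aaabaaaac')
  2 → (15, 'aaac')
  3 → (11, 'aabaaaac')
  4 → (6, 'aabcaaabaaaac')
  5 → (16, 'aac')
  6 → (12, 'abaaaac')
  7 → (7, 'abcaaabaaaac')
  8 → (17, 'ac')
  9 → (0, 'acbbccaabcaaabaaaac')
  10 → (13, 'baaaac')
  11 → (2, 'bbccaabcaaabaaaac')
  12 → (8, 'bcaaabaaaac')
  13 → (3, 'bccaabcaaabaaaac')
  14 → (18, 'c')
  15 → (9, 'caaabaaaac')
  16 → (5, 'caabcaaabaaaac')
  17 → (1, 'cbbccaabcaaabaaaac')
  18 → (4, 'ccaabcaaabaaaac')

SA = [14, 10, 15, 11, 6, 16, 12, 7, 17, 0, 13, 2, 8, 3, 18, 9, 5, 1, 4]
[i] adj suffixes → lcp
  [1] 14/10 → 3 ('aaa')
  [2] 10/15 → 3 ('aaa')
  [3] 15/11 → 2 ('aa')
  [4] 11/6 → 3 ('aab')
  [5] 6/16 → 2 ('aa')
  [6] 16/12 → 1 ('a')
  [7] 12/7 → 2 ('ab')
  [8] 7/17 → 1 ('a')
  [9] 17/0 → 2 ('ac')
  [10] 0/13 → 0 ('')
  [11] 13/2 → 1 ('b')
  [12] 2/8 → 1 ('b')
  [13] 8/3 → 2 ('bc')
  [14] 3/18 → 0 ('')
  [15] 18/9 → 1 ('c')
  [16] 9/5 → 3 ('caa')
  [17] 5/1 → 1 ('c')
  [18] 1/4 → 1 ('c')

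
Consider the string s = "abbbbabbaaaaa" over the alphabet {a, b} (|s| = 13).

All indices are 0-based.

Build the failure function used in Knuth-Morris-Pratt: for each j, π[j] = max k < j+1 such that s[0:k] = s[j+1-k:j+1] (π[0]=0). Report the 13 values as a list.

[0, 0, 0, 0, 0, 1, 2, 3, 1, 1, 1, 1, 1]

π[0] = 0
j=1 s[j]='b': π[1]=0 (border '')
j=2 s[j]='b': π[2]=0 (border '')
j=3 s[j]='b': π[3]=0 (border '')
j=4 s[j]='b': π[4]=0 (border '')
j=5 s[j]='a': π[5]=1 (border 'a')
j=6 s[j]='b': π[6]=2 (border 'ab')
j=7 s[j]='b': π[7]=3 (border 'abb')
j=8 s[j]='a': k: 3→0; π[8]=1 (border 'a')
j=9 s[j]='a': k: 1→0; π[9]=1 (border 'a')
j=10 s[j]='a': k: 1→0; π[10]=1 (border 'a')
j=11 s[j]='a': k: 1→0; π[11]=1 (border 'a')
j=12 s[j]='a': k: 1→0; π[12]=1 (border 'a')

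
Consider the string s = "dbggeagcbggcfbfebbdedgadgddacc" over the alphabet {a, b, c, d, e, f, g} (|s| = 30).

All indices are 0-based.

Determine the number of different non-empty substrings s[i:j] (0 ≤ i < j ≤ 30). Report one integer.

sorted suffixes:
  #0 SA[0]=27  'acc'
  #1 SA[1]=22  'adgddacc'
  #2 SA[2]=5  'agcbggcfbfebbdedgadgddacc'
  #3 SA[3]=16  'bbdedgadgddacc'
  #4 SA[4]=17  'bdedgadgddacc'
  #5 SA[5]=13  'bfebbdedgadgddacc'
  #6 SA[6]=8  'bggcfbfebbdedgadgddacc'
  #7 SA[7]=1  'bggeagcbggcfbfebbdedgadgddacc'
  #8 SA[8]=29  'c'
  #9 SA[9]=7  'cbggcfbfebbdedgadgddacc'
  #10 SA[10]=28  'cc'
  #11 SA[11]=11  'cfbfebbdedgadgddacc'
  #12 SA[12]=26  'dacc'
  #13 SA[13]=0  'dbggeagcbggcfbfebbdedgadgddacc'
  #14 SA[14]=25  'ddacc'
  #15 SA[15]=18  'dedgadgddacc'
  #16 SA[16]=20  'dgadgddacc'
  #17 SA[17]=23  'dgddacc'
  #18 SA[18]=4  'eagcbggcfbfebbdedgadgddacc'
  #19 SA[19]=15  'ebbdedgadgddacc'
  #20 SA[20]=19  'edgadgddacc'
  #21 SA[21]=12  'fbfebbdedgadgddacc'
  #22 SA[22]=14  'febbdedgadgddacc'
  #23 SA[23]=21  'gadgddacc'
  #24 SA[24]=6  'gcbggcfbfebbdedgadgddacc'
  #25 SA[25]=10  'gcfbfebbdedgadgddacc'
  #26 SA[26]=24  'gddacc'
  #27 SA[27]=3  'geagcbggcfbfebbdedgadgddacc'
  #28 SA[28]=9  'ggcfbfebbdedgadgddacc'
  #29 SA[29]=2  'ggeagcbggcfbfebbdedgadgddacc'

SA = [27, 22, 5, 16, 17, 13, 8, 1, 29, 7, 28, 11, 26, 0, 25, 18, 20, 23, 4, 15, 19, 12, 14, 21, 6, 10, 24, 3, 9, 2]
i: (SA[i-1],SA[i]) lcp shared
  1: (27,22) 1 'a'
  2: (22,5) 1 'a'
  3: (5,16) 0 ''
  4: (16,17) 1 'b'
  5: (17,13) 1 'b'
  6: (13,8) 1 'b'
  7: (8,1) 3 'bgg'
  8: (1,29) 0 ''
  9: (29,7) 1 'c'
  10: (7,28) 1 'c'
  11: (28,11) 1 'c'
  12: (11,26) 0 ''
  13: (26,0) 1 'd'
  14: (0,25) 1 'd'
  15: (25,18) 1 'd'
  16: (18,20) 1 'd'
  17: (20,23) 2 'dg'
  18: (23,4) 0 ''
  19: (4,15) 1 'e'
  20: (15,19) 1 'e'
  21: (19,12) 0 ''
  22: (12,14) 1 'f'
  23: (14,21) 0 ''
  24: (21,6) 1 'g'
  25: (6,10) 2 'gc'
  26: (10,24) 1 'g'
  27: (24,3) 1 'g'
  28: (3,9) 1 'g'
  29: (9,2) 2 'gg'

n(n+1)/2 = 30·31/2 = 465
Σ LCP = 0 + 1 + 1 + 0 + 1 + 1 + 1 + 3 + 0 + 1 + 1 + 1 + 0 + 1 + 1 + 1 + 1 + 2 + 0 + 1 + 1 + 0 + 1 + 0 + 1 + 2 + 1 + 1 + 1 + 2 = 28
distinct = 465 − 28 = 437

437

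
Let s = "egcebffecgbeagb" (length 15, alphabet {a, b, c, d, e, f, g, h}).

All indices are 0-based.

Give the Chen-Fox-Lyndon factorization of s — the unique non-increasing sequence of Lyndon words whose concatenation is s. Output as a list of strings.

["eg", "ce", "bffecg", "be", "agb"]

emit factor 1: 'eg' (i=0, period=2)
emit factor 2: 'ce' (i=2, period=2)
emit factor 3: 'bffecg' (i=4, period=6)
emit factor 4: 'be' (i=10, period=2)
emit factor 5: 'agb' (i=12, period=3)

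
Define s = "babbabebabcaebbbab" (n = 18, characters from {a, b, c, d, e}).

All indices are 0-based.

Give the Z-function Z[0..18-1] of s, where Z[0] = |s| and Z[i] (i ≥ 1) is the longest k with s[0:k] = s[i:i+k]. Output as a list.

[18, 0, 1, 3, 0, 1, 0, 3, 0, 1, 0, 0, 0, 1, 1, 3, 0, 1]

Z[0]=18
i=1: i≥r, start 0; Z[1]=0
i=2: i≥r, start 0; Z[2]=1 grow→box=[2,3)
i=3: i≥r, start 0; Z[3]=3 grow→box=[3,6)
i=4: min(r-i=2, Z[1]=0)=0; Z[4]=0
i=5: min(r-i=1, Z[2]=1)=1; Z[5]=1
i=6: i≥r, start 0; Z[6]=0
i=7: i≥r, start 0; Z[7]=3 grow→box=[7,10)
i=8: min(r-i=2, Z[1]=0)=0; Z[8]=0
i=9: min(r-i=1, Z[2]=1)=1; Z[9]=1
i=10: i≥r, start 0; Z[10]=0
i=11: i≥r, start 0; Z[11]=0
i=12: i≥r, start 0; Z[12]=0
i=13: i≥r, start 0; Z[13]=1 grow→box=[13,14)
i=14: i≥r, start 0; Z[14]=1 grow→box=[14,15)
i=15: i≥r, start 0; Z[15]=3 grow→box=[15,18)
i=16: min(r-i=2, Z[1]=0)=0; Z[16]=0
i=17: min(r-i=1, Z[2]=1)=1; Z[17]=1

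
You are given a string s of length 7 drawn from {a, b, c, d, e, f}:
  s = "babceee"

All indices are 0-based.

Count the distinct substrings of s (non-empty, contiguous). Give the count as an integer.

rank→(start, suffix):
  0 → (1, 'abceee')
  1 → (0, 'babceee')
  2 → (2, 'bceee')
  3 → (3, 'ceee')
  4 → (6, 'e')
  5 → (5, 'ee')
  6 → (4, 'eee')

SA = [1, 0, 2, 3, 6, 5, 4]
rank  pair      lcp
   1  s[1:],s[0:]  0  ''
   2  s[0:],s[2:]  1  'b'
   3  s[2:],s[3:]  0  ''
   4  s[3:],s[6:]  0  ''
   5  s[6:],s[5:]  1  'e'
   6  s[5:],s[4:]  2  'ee'

n(n+1)/2 = 7·8/2 = 28
Σ LCP = 0 + 0 + 1 + 0 + 0 + 1 + 2 = 4
distinct = 28 − 4 = 24

24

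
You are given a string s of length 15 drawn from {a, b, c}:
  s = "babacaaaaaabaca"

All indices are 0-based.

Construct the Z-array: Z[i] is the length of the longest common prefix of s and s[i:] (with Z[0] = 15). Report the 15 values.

Z[0]=15
i=1: i≥r, start 0; Z[1]=0
i=2: i≥r, start 0; Z[2]=2 extend→box=[2,4)
i=3: min(r-i=1, Z[1]=0)=0; Z[3]=0
i=4: i≥r, start 0; Z[4]=0
i=5: i≥r, start 0; Z[5]=0
i=6: i≥r, start 0; Z[6]=0
i=7: i≥r, start 0; Z[7]=0
i=8: i≥r, start 0; Z[8]=0
i=9: i≥r, start 0; Z[9]=0
i=10: i≥r, start 0; Z[10]=0
i=11: i≥r, start 0; Z[11]=2 extend→box=[11,13)
i=12: min(r-i=1, Z[1]=0)=0; Z[12]=0
i=13: i≥r, start 0; Z[13]=0
i=14: i≥r, start 0; Z[14]=0

[15, 0, 2, 0, 0, 0, 0, 0, 0, 0, 0, 2, 0, 0, 0]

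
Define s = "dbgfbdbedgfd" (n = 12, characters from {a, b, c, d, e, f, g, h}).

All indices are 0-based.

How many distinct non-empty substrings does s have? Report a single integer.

rank→(start, suffix):
  0 → (4, 'bdbedgfd')
  1 → (6, 'bedgfd')
  2 → (1, 'bgfbdbedgfd')
  3 → (11, 'd')
  4 → (5, 'dbedgfd')
  5 → (0, 'dbgfbdbedgfd')
  6 → (8, 'dgfd')
  7 → (7, 'edgfd')
  8 → (3, 'fbdbedgfd')
  9 → (10, 'fd')
  10 → (2, 'gfbdbedgfd')
  11 → (9, 'gfd')

SA = [4, 6, 1, 11, 5, 0, 8, 7, 3, 10, 2, 9]
[i] adj suffixes → lcp
  [1] 4/6 → 1 ('b')
  [2] 6/1 → 1 ('b')
  [3] 1/11 → 0 ('')
  [4] 11/5 → 1 ('d')
  [5] 5/0 → 2 ('db')
  [6] 0/8 → 1 ('d')
  [7] 8/7 → 0 ('')
  [8] 7/3 → 0 ('')
  [9] 3/10 → 1 ('f')
  [10] 10/2 → 0 ('')
  [11] 2/9 → 2 ('gf')

n(n+1)/2 = 12·13/2 = 78
Σ LCP = 0 + 1 + 1 + 0 + 1 + 2 + 1 + 0 + 0 + 1 + 0 + 2 = 9
distinct = 78 − 9 = 69

69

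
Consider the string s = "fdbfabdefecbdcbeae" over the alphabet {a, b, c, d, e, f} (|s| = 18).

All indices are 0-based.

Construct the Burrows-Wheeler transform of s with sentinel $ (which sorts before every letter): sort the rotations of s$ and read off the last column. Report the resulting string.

efecacdedfbbabfdb$e

rank  rotation             last
    0  $fdbfabdefecbdcbeae  e
    1  abdefecbdcbeae$fdbf  f
    2  ae$fdbfabdefecbdcbe  e
    3  bdcbeae$fdbfabdefec  c
    4  bdefecbdcbeae$fdbfa  a
    5  beae$fdbfabdefecbdc  c
    6  bfabdefecbdcbeae$fd  d
    7  cbdcbeae$fdbfabdefe  e
    8  cbeae$fdbfabdefecbd  d
    9  dbfabdefecbdcbeae$f  f
   10  dcbeae$fdbfabdefecb  b
   11  defecbdcbeae$fdbfab  b
   12  e$fdbfabdefecbdcbea  a
   13  eae$fdbfabdefecbdcb  b
   14  ecbdcbeae$fdbfabdef  f
   15  efecbdcbeae$fdbfabd  d
   16  fabdefecbdcbeae$fdb  b
   17  fdbfabdefecbdcbeae$  $
   18  fecbdcbeae$fdbfabde  e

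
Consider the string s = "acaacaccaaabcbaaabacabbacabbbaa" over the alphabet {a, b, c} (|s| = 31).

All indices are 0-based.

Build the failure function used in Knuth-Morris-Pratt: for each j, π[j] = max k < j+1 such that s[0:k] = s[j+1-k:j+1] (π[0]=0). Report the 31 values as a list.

[0, 0, 1, 1, 2, 3, 2, 0, 1, 1, 1, 0, 0, 0, 1, 1, 1, 0, 1, 2, 3, 0, 0, 1, 2, 3, 0, 0, 0, 1, 1]

π[0] = 0
j=1 s[j]='c': π[1]=0 (border '')
j=2 s[j]='a': π[2]=1 (border 'a')
j=3 s[j]='a': k: 1→0; π[3]=1 (border 'a')
j=4 s[j]='c': π[4]=2 (border 'ac')
j=5 s[j]='a': π[5]=3 (border 'aca')
j=6 s[j]='c': k: 3→1; π[6]=2 (border 'ac')
j=7 s[j]='c': k: 2→0; π[7]=0 (border '')
j=8 s[j]='a': π[8]=1 (border 'a')
j=9 s[j]='a': k: 1→0; π[9]=1 (border 'a')
j=10 s[j]='a': k: 1→0; π[10]=1 (border 'a')
j=11 s[j]='b': k: 1→0; π[11]=0 (border '')
j=12 s[j]='c': π[12]=0 (border '')
j=13 s[j]='b': π[13]=0 (border '')
j=14 s[j]='a': π[14]=1 (border 'a')
j=15 s[j]='a': k: 1→0; π[15]=1 (border 'a')
j=16 s[j]='a': k: 1→0; π[16]=1 (border 'a')
j=17 s[j]='b': k: 1→0; π[17]=0 (border '')
j=18 s[j]='a': π[18]=1 (border 'a')
j=19 s[j]='c': π[19]=2 (border 'ac')
j=20 s[j]='a': π[20]=3 (border 'aca')
j=21 s[j]='b': k: 3→1→0; π[21]=0 (border '')
j=22 s[j]='b': π[22]=0 (border '')
j=23 s[j]='a': π[23]=1 (border 'a')
j=24 s[j]='c': π[24]=2 (border 'ac')
j=25 s[j]='a': π[25]=3 (border 'aca')
j=26 s[j]='b': k: 3→1→0; π[26]=0 (border '')
j=27 s[j]='b': π[27]=0 (border '')
j=28 s[j]='b': π[28]=0 (border '')
j=29 s[j]='a': π[29]=1 (border 'a')
j=30 s[j]='a': k: 1→0; π[30]=1 (border 'a')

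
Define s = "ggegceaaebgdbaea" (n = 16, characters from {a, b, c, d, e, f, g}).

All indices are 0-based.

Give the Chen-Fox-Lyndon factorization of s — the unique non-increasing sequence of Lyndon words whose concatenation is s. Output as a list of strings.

["g", "g", "eg", "ce", "aaebgdbae", "a"]

emit factor 1: 'g' (i=0, period=1)
emit factor 2: 'g' (i=1, period=1)
emit factor 3: 'eg' (i=2, period=2)
emit factor 4: 'ce' (i=4, period=2)
emit factor 5: 'aaebgdbae' (i=6, period=9)
emit factor 6: 'a' (i=15, period=1)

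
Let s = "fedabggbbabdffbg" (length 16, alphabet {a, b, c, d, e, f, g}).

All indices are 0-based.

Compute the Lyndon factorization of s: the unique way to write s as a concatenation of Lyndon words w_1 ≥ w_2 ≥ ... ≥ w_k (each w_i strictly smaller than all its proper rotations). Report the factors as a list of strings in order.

emit factor 1: 'f' (i=0, period=1)
emit factor 2: 'e' (i=1, period=1)
emit factor 3: 'd' (i=2, period=1)
emit factor 4: 'abggbb' (i=3, period=6)
emit factor 5: 'abdffbg' (i=9, period=7)

["f", "e", "d", "abggbb", "abdffbg"]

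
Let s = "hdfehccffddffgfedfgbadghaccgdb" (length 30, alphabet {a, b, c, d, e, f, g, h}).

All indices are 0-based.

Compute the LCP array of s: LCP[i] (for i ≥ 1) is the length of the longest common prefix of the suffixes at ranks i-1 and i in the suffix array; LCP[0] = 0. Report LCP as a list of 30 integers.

[0, 1, 0, 1, 0, 2, 1, 1, 0, 1, 1, 2, 2, 1, 0, 1, 0, 1, 2, 1, 2, 1, 2, 0, 1, 1, 1, 0, 1, 1]

rank→(start, suffix):
  0 → (24, 'accgdb')
  1 → (20, 'adghaccgdb')
  2 → (29, 'b')
  3 → (19, 'badghaccgdb')
  4 → (5, 'ccffddffgfedfgbadghaccgdb')
  5 → (25, 'ccgdb')
  6 → (6, 'cffddffgfedfgbadghaccgdb')
  7 → (26, 'cgdb')
  8 → (28, 'db')
  9 → (9, 'ddffgfedfgbadghaccgdb')
  10 → (1, 'dfehccffddffgfedfgbadghaccgdb')
  11 → (10, 'dffgfedfgbadghaccgdb')
  12 → (16, 'dfgbadghaccgdb')
  13 → (21, 'dghaccgdb')
  14 → (15, 'edfgbadghaccgdb')
  15 → (3, 'ehccffddffgfedfgbadghaccgdb')
  16 → (8, 'fddffgfedfgbadghaccgdb')
  17 → (14, 'fedfgbadghaccgdb')
  18 → (2, 'fehccffddffgfedfgbadghaccgdb')
  19 → (7, 'ffddffgfedfgbadghaccgdb')
  20 → (11, 'ffgfedfgbadghaccgdb')
  21 → (17, 'fgbadghaccgdb')
  22 → (12, 'fgfedfgbadghaccgdb')
  23 → (18, 'gbadghaccgdb')
  24 → (27, 'gdb')
  25 → (13, 'gfedfgbadghaccgdb')
  26 → (22, 'ghaccgdb')
  27 → (23, 'haccgdb')
  28 → (4, 'hccffddffgfedfgbadghaccgdb')
  29 → (0, 'hdfehccffddffgfedfgbadghaccgdb')

SA = [24, 20, 29, 19, 5, 25, 6, 26, 28, 9, 1, 10, 16, 21, 15, 3, 8, 14, 2, 7, 11, 17, 12, 18, 27, 13, 22, 23, 4, 0]
i: (SA[i-1],SA[i]) lcp shared
  1: (24,20) 1 'a'
  2: (20,29) 0 ''
  3: (29,19) 1 'b'
  4: (19,5) 0 ''
  5: (5,25) 2 'cc'
  6: (25,6) 1 'c'
  7: (6,26) 1 'c'
  8: (26,28) 0 ''
  9: (28,9) 1 'd'
  10: (9,1) 1 'd'
  11: (1,10) 2 'df'
  12: (10,16) 2 'df'
  13: (16,21) 1 'd'
  14: (21,15) 0 ''
  15: (15,3) 1 'e'
  16: (3,8) 0 ''
  17: (8,14) 1 'f'
  18: (14,2) 2 'fe'
  19: (2,7) 1 'f'
  20: (7,11) 2 'ff'
  21: (11,17) 1 'f'
  22: (17,12) 2 'fg'
  23: (12,18) 0 ''
  24: (18,27) 1 'g'
  25: (27,13) 1 'g'
  26: (13,22) 1 'g'
  27: (22,23) 0 ''
  28: (23,4) 1 'h'
  29: (4,0) 1 'h'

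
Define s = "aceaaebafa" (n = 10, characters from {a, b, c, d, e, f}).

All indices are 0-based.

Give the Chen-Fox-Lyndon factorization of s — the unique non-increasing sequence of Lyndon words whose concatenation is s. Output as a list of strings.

emit factor 1: 'ace' (i=0, period=3)
emit factor 2: 'aaebaf' (i=3, period=6)
emit factor 3: 'a' (i=9, period=1)

["ace", "aaebaf", "a"]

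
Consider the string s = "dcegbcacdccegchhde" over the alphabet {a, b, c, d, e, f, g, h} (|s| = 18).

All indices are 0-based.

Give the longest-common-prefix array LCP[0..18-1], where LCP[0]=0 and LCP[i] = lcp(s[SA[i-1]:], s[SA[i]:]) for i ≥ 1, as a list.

[0, 0, 0, 1, 1, 1, 3, 1, 0, 2, 1, 0, 1, 2, 0, 1, 0, 1]

rank→(start, suffix):
  0 → (6, 'acdccegchhde')
  1 → (4, 'bcacdccegchhde')
  2 → (5, 'cacdccegchhde')
  3 → (9, 'ccegchhde')
  4 → (7, 'cdccegchhde')
  5 → (1, 'cegbcacdccegchhde')
  6 → (10, 'cegchhde')
  7 → (13, 'chhde')
  8 → (8, 'dccegchhde')
  9 → (0, 'dcegbcacdccegchhde')
  10 → (16, 'de')
  11 → (17, 'e')
  12 → (2, 'egbcacdccegchhde')
  13 → (11, 'egchhde')
  14 → (3, 'gbcacdccegchhde')
  15 → (12, 'gchhde')
  16 → (15, 'hde')
  17 → (14, 'hhde')

SA = [6, 4, 5, 9, 7, 1, 10, 13, 8, 0, 16, 17, 2, 11, 3, 12, 15, 14]
i: (SA[i-1],SA[i]) lcp shared
  1: (6,4) 0 ''
  2: (4,5) 0 ''
  3: (5,9) 1 'c'
  4: (9,7) 1 'c'
  5: (7,1) 1 'c'
  6: (1,10) 3 'ceg'
  7: (10,13) 1 'c'
  8: (13,8) 0 ''
  9: (8,0) 2 'dc'
  10: (0,16) 1 'd'
  11: (16,17) 0 ''
  12: (17,2) 1 'e'
  13: (2,11) 2 'eg'
  14: (11,3) 0 ''
  15: (3,12) 1 'g'
  16: (12,15) 0 ''
  17: (15,14) 1 'h'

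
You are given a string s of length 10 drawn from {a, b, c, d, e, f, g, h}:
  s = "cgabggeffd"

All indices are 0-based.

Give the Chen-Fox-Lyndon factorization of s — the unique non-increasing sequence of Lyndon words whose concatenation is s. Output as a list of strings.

["cg", "abggeffd"]

emit factor 1: 'cg' (i=0, period=2)
emit factor 2: 'abggeffd' (i=2, period=8)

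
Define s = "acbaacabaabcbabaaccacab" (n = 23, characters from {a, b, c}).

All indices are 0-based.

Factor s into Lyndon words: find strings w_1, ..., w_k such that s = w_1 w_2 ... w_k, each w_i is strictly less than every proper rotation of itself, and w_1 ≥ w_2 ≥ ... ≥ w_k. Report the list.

emit factor 1: 'acb' (i=0, period=3)
emit factor 2: 'aacab' (i=3, period=5)
emit factor 3: 'aabcbabaaccacab' (i=8, period=15)

["acb", "aacab", "aabcbabaaccacab"]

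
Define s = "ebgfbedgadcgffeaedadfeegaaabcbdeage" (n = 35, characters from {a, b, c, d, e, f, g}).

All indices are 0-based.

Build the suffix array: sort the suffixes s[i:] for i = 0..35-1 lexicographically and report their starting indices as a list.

[24, 25, 26, 8, 18, 15, 32, 27, 29, 4, 1, 28, 10, 17, 9, 30, 19, 6, 34, 14, 31, 0, 16, 5, 21, 22, 3, 13, 20, 12, 23, 7, 33, 2, 11]

rank→(start, suffix):
  0 → (24, 'aaabcbdeage')
  1 → (25, 'aabcbdeage')
  2 → (26, 'abcbdeage')
  3 → (8, 'adcgffeaedadfeegaaabcbdeage')
  4 → (18, 'adfeegaaabcbdeage')
  5 → (15, 'aedadfeegaaabcbdeage')
  6 → (32, 'age')
  7 → (27, 'bcbdeage')
  8 → (29, 'bdeage')
  9 → (4, 'bedgadcgffeaedadfeegaaabcbdeage')
  10 → (1, 'bgfbedgadcgffeaedadfeegaaabcbdeage')
  11 → (28, 'cbdeage')
  12 → (10, 'cgffeaedadfeegaaabcbdeage')
  13 → (17, 'dadfeegaaabcbdeage')
  14 → (9, 'dcgffeaedadfeegaaabcbdeage')
  15 → (30, 'deage')
  16 → (19, 'dfeegaaabcbdeage')
  17 → (6, 'dgadcgffeaedadfeegaaabcbdeage')
  18 → (34, 'e')
  19 → (14, 'eaedadfeegaaabcbdeage')
  20 → (31, 'eage')
  21 → (0, 'ebgfbedgadcgffeaedadfeegaaabcbdeage')
  22 → (16, 'edadfeegaaabcbdeage')
  23 → (5, 'edgadcgffeaedadfeegaaabcbdeage')
  24 → (21, 'eegaaabcbdeage')
  25 → (22, 'egaaabcbdeage')
  26 → (3, 'fbedgadcgffeaedadfeegaaabcbdeage')
  27 → (13, 'feaedadfeegaaabcbdeage')
  28 → (20, 'feegaaabcbdeage')
  29 → (12, 'ffeaedadfeegaaabcbdeage')
  30 → (23, 'gaaabcbdeage')
  31 → (7, 'gadcgffeaedadfeegaaabcbdeage')
  32 → (33, 'ge')
  33 → (2, 'gfbedgadcgffeaedadfeegaaabcbdeage')
  34 → (11, 'gffeaedadfeegaaabcbdeage')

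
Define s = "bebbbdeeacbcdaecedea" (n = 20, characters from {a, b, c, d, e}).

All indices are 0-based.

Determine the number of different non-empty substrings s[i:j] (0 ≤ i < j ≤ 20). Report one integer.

192

rank→(start, suffix):
  0 → (19, 'a')
  1 → (8, 'acbcdaecedea')
  2 → (13, 'aecedea')
  3 → (2, 'bbbdeeacbcdaecedea')
  4 → (3, 'bbdeeacbcdaecedea')
  5 → (10, 'bcdaecedea')
  6 → (4, 'bdeeacbcdaecedea')
  7 → (0, 'bebbbdeeacbcdaecedea')
  8 → (9, 'cbcdaecedea')
  9 → (11, 'cdaecedea')
  10 → (15, 'cedea')
  11 → (12, 'daecedea')
  12 → (17, 'dea')
  13 → (5, 'deeacbcdaecedea')
  14 → (18, 'ea')
  15 → (7, 'eacbcdaecedea')
  16 → (1, 'ebbbdeeacbcdaecedea')
  17 → (14, 'ecedea')
  18 → (16, 'edea')
  19 → (6, 'eeacbcdaecedea')

SA = [19, 8, 13, 2, 3, 10, 4, 0, 9, 11, 15, 12, 17, 5, 18, 7, 1, 14, 16, 6]
i: (SA[i-1],SA[i]) lcp shared
  1: (19,8) 1 'a'
  2: (8,13) 1 'a'
  3: (13,2) 0 ''
  4: (2,3) 2 'bb'
  5: (3,10) 1 'b'
  6: (10,4) 1 'b'
  7: (4,0) 1 'b'
  8: (0,9) 0 ''
  9: (9,11) 1 'c'
  10: (11,15) 1 'c'
  11: (15,12) 0 ''
  12: (12,17) 1 'd'
  13: (17,5) 2 'de'
  14: (5,18) 0 ''
  15: (18,7) 2 'ea'
  16: (7,1) 1 'e'
  17: (1,14) 1 'e'
  18: (14,16) 1 'e'
  19: (16,6) 1 'e'

n(n+1)/2 = 20·21/2 = 210
Σ LCP = 0 + 1 + 1 + 0 + 2 + 1 + 1 + 1 + 0 + 1 + 1 + 0 + 1 + 2 + 0 + 2 + 1 + 1 + 1 + 1 = 18
distinct = 210 − 18 = 192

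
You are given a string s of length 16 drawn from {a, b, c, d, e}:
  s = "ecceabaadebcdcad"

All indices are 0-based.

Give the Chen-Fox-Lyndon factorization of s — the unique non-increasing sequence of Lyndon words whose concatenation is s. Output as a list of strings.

["e", "cce", "ab", "aadebcdcad"]

emit factor 1: 'e' (i=0, period=1)
emit factor 2: 'cce' (i=1, period=3)
emit factor 3: 'ab' (i=4, period=2)
emit factor 4: 'aadebcdcad' (i=6, period=10)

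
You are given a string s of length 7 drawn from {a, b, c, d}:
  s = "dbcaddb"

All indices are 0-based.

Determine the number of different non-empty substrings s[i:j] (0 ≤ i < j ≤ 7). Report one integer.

sorted suffixes:
  #0 SA[0]=3  'addb'
  #1 SA[1]=6  'b'
  #2 SA[2]=1  'bcaddb'
  #3 SA[3]=2  'caddb'
  #4 SA[4]=5  'db'
  #5 SA[5]=0  'dbcaddb'
  #6 SA[6]=4  'ddb'

SA = [3, 6, 1, 2, 5, 0, 4]
i: (SA[i-1],SA[i]) lcp shared
  1: (3,6) 0 ''
  2: (6,1) 1 'b'
  3: (1,2) 0 ''
  4: (2,5) 0 ''
  5: (5,0) 2 'db'
  6: (0,4) 1 'd'

n(n+1)/2 = 7·8/2 = 28
Σ LCP = 0 + 0 + 1 + 0 + 0 + 2 + 1 = 4
distinct = 28 − 4 = 24

24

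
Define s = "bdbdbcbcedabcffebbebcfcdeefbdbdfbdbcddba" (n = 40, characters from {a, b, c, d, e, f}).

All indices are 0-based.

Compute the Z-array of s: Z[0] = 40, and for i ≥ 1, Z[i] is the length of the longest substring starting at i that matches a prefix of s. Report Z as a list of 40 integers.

Z[0]=40
i=1: fresh scan; Z[1]=0
i=2: fresh scan; Z[2]=3 scan→box=[2,5)
i=3: min(r-i=2, Z[1]=0)=0; Z[3]=0
i=4: min(r-i=1, Z[2]=3)=1; Z[4]=1
i=5: fresh scan; Z[5]=0
i=6: fresh scan; Z[6]=1 scan→box=[6,7)
i=7: fresh scan; Z[7]=0
i=8: fresh scan; Z[8]=0
i=9: fresh scan; Z[9]=0
i=10: fresh scan; Z[10]=0
i=11: fresh scan; Z[11]=1 scan→box=[11,12)
i=12: fresh scan; Z[12]=0
i=13: fresh scan; Z[13]=0
i=14: fresh scan; Z[14]=0
i=15: fresh scan; Z[15]=0
i=16: fresh scan; Z[16]=1 scan→box=[16,17)
i=17: fresh scan; Z[17]=1 scan→box=[17,18)
i=18: fresh scan; Z[18]=0
i=19: fresh scan; Z[19]=1 scan→box=[19,20)
i=20: fresh scan; Z[20]=0
i=21: fresh scan; Z[21]=0
i=22: fresh scan; Z[22]=0
i=23: fresh scan; Z[23]=0
i=24: fresh scan; Z[24]=0
i=25: fresh scan; Z[25]=0
i=26: fresh scan; Z[26]=0
i=27: fresh scan; Z[27]=4 scan→box=[27,31)
i=28: min(r-i=3, Z[1]=0)=0; Z[28]=0
i=29: min(r-i=2, Z[2]=3)=2; Z[29]=2
i=30: min(r-i=1, Z[3]=0)=0; Z[30]=0
i=31: fresh scan; Z[31]=0
i=32: fresh scan; Z[32]=3 scan→box=[32,35)
i=33: min(r-i=2, Z[1]=0)=0; Z[33]=0
i=34: min(r-i=1, Z[2]=3)=1; Z[34]=1
i=35: fresh scan; Z[35]=0
i=36: fresh scan; Z[36]=0
i=37: fresh scan; Z[37]=0
i=38: fresh scan; Z[38]=1 scan→box=[38,39)
i=39: fresh scan; Z[39]=0

[40, 0, 3, 0, 1, 0, 1, 0, 0, 0, 0, 1, 0, 0, 0, 0, 1, 1, 0, 1, 0, 0, 0, 0, 0, 0, 0, 4, 0, 2, 0, 0, 3, 0, 1, 0, 0, 0, 1, 0]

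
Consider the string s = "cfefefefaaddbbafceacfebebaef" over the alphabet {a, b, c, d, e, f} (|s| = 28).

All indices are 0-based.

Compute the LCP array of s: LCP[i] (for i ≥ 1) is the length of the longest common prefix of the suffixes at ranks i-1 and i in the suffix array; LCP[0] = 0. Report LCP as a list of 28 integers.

rank→(start, suffix):
  0 → (8, 'aaddbbafceacfebebaef')
  1 → (18, 'acfebebaef')
  2 → (9, 'addbbafceacfebebaef')
  3 → (25, 'aef')
  4 → (14, 'afceacfebebaef')
  5 → (24, 'baef')
  6 → (13, 'bafceacfebebaef')
  7 → (12, 'bbafceacfebebaef')
  8 → (22, 'bebaef')
  9 → (16, 'ceacfebebaef')
  10 → (19, 'cfebebaef')
  11 → (0, 'cfefefefaaddbbafceacfebebaef')
  12 → (11, 'dbbafceacfebebaef')
  13 → (10, 'ddbbafceacfebebaef')
  14 → (17, 'eacfebebaef')
  15 → (23, 'ebaef')
  16 → (21, 'ebebaef')
  17 → (26, 'ef')
  18 → (6, 'efaaddbbafceacfebebaef')
  19 → (4, 'efefaaddbbafceacfebebaef')
  20 → (2, 'efefefaaddbbafceacfebebaef')
  21 → (27, 'f')
  22 → (7, 'faaddbbafceacfebebaef')
  23 → (15, 'fceacfebebaef')
  24 → (20, 'febebaef')
  25 → (5, 'fefaaddbbafceacfebebaef')
  26 → (3, 'fefefaaddbbafceacfebebaef')
  27 → (1, 'fefefefaaddbbafceacfebebaef')

SA = [8, 18, 9, 25, 14, 24, 13, 12, 22, 16, 19, 0, 11, 10, 17, 23, 21, 26, 6, 4, 2, 27, 7, 15, 20, 5, 3, 1]
rank  pair      lcp
   1  s[8:],s[18:]  1  'a'
   2  s[18:],s[9:]  1  'a'
   3  s[9:],s[25:]  1  'a'
   4  s[25:],s[14:]  1  'a'
   5  s[14:],s[24:]  0  ''
   6  s[24:],s[13:]  2  'ba'
   7  s[13:],s[12:]  1  'b'
   8  s[12:],s[22:]  1  'b'
   9  s[22:],s[16:]  0  ''
  10  s[16:],s[19:]  1  'c'
  11  s[19:],s[0:]  3  'cfe'
  12  s[0:],s[11:]  0  ''
  13  s[11:],s[10:]  1  'd'
  14  s[10:],s[17:]  0  ''
  15  s[17:],s[23:]  1  'e'
  16  s[23:],s[21:]  2  'eb'
  17  s[21:],s[26:]  1  'e'
  18  s[26:],s[6:]  2  'ef'
  19  s[6:],s[4:]  2  'ef'
  20  s[4:],s[2:]  4  'efef'
  21  s[2:],s[27:]  0  ''
  22  s[27:],s[7:]  1  'f'
  23  s[7:],s[15:]  1  'f'
  24  s[15:],s[20:]  1  'f'
  25  s[20:],s[5:]  2  'fe'
  26  s[5:],s[3:]  3  'fef'
  27  s[3:],s[1:]  5  'fefef'

[0, 1, 1, 1, 1, 0, 2, 1, 1, 0, 1, 3, 0, 1, 0, 1, 2, 1, 2, 2, 4, 0, 1, 1, 1, 2, 3, 5]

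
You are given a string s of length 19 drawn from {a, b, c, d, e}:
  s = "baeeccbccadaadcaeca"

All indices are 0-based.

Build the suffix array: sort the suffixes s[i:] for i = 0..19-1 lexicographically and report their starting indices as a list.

sorted suffixes:
  #0 SA[0]=18  'a'
  #1 SA[1]=11  'aadcaeca'
  #2 SA[2]=9  'adaadcaeca'
  #3 SA[3]=12  'adcaeca'
  #4 SA[4]=15  'aeca'
  #5 SA[5]=1  'aeeccbccadaadcaeca'
  #6 SA[6]=0  'baeeccbccadaadcaeca'
  #7 SA[7]=6  'bccadaadcaeca'
  #8 SA[8]=17  'ca'
  #9 SA[9]=8  'cadaadcaeca'
  #10 SA[10]=14  'caeca'
  #11 SA[11]=5  'cbccadaadcaeca'
  #12 SA[12]=7  'ccadaadcaeca'
  #13 SA[13]=4  'ccbccadaadcaeca'
  #14 SA[14]=10  'daadcaeca'
  #15 SA[15]=13  'dcaeca'
  #16 SA[16]=16  'eca'
  #17 SA[17]=3  'eccbccadaadcaeca'
  #18 SA[18]=2  'eeccbccadaadcaeca'

[18, 11, 9, 12, 15, 1, 0, 6, 17, 8, 14, 5, 7, 4, 10, 13, 16, 3, 2]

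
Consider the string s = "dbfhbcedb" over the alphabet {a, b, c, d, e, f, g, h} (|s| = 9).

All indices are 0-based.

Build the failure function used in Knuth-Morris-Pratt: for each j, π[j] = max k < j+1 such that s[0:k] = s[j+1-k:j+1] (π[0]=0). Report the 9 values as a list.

π[0] = 0
j=1 s[j]='b': π[1]=0 (border '')
j=2 s[j]='f': π[2]=0 (border '')
j=3 s[j]='h': π[3]=0 (border '')
j=4 s[j]='b': π[4]=0 (border '')
j=5 s[j]='c': π[5]=0 (border '')
j=6 s[j]='e': π[6]=0 (border '')
j=7 s[j]='d': π[7]=1 (border 'd')
j=8 s[j]='b': π[8]=2 (border 'db')

[0, 0, 0, 0, 0, 0, 0, 1, 2]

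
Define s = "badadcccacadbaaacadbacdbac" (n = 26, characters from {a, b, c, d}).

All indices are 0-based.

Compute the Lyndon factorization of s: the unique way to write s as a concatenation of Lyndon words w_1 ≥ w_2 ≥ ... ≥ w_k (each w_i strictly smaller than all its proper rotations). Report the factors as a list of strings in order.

emit factor 1: 'b' (i=0, period=1)
emit factor 2: 'adadccc' (i=1, period=7)
emit factor 3: 'acadb' (i=8, period=5)
emit factor 4: 'aaacadbacdbac' (i=13, period=13)

["b", "adadccc", "acadb", "aaacadbacdbac"]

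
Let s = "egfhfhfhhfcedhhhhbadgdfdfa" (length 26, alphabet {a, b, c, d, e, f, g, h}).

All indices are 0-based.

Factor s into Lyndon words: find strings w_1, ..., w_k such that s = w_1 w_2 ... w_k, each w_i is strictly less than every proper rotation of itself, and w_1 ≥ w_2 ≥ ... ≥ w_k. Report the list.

["egfhfhfhhf", "cedhhhh", "b", "adgdfdf", "a"]

emit factor 1: 'egfhfhfhhf' (i=0, period=10)
emit factor 2: 'cedhhhh' (i=10, period=7)
emit factor 3: 'b' (i=17, period=1)
emit factor 4: 'adgdfdf' (i=18, period=7)
emit factor 5: 'a' (i=25, period=1)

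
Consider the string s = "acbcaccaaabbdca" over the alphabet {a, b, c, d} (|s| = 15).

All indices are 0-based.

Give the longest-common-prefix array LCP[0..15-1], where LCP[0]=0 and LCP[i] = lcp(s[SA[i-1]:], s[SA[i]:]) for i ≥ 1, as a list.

rank | idx | suffix
   0 |  14 | a
   1 |   7 | aaabbdca
   2 |   8 | aabbdca
   3 |   9 | abbdca
   4 |   0 | acbcaccaaabbdca
   5 |   4 | accaaabbdca
   6 |  10 | bbdca
   7 |   2 | bcaccaaabbdca
   8 |  11 | bdca
   9 |  13 | ca
  10 |   6 | caaabbdca
  11 |   3 | caccaaabbdca
  12 |   1 | cbcaccaaabbdca
  13 |   5 | ccaaabbdca
  14 |  12 | dca

SA = [14, 7, 8, 9, 0, 4, 10, 2, 11, 13, 6, 3, 1, 5, 12]
i: (SA[i-1],SA[i]) lcp shared
  1: (14,7) 1 'a'
  2: (7,8) 2 'aa'
  3: (8,9) 1 'a'
  4: (9,0) 1 'a'
  5: (0,4) 2 'ac'
  6: (4,10) 0 ''
  7: (10,2) 1 'b'
  8: (2,11) 1 'b'
  9: (11,13) 0 ''
  10: (13,6) 2 'ca'
  11: (6,3) 2 'ca'
  12: (3,1) 1 'c'
  13: (1,5) 1 'c'
  14: (5,12) 0 ''

[0, 1, 2, 1, 1, 2, 0, 1, 1, 0, 2, 2, 1, 1, 0]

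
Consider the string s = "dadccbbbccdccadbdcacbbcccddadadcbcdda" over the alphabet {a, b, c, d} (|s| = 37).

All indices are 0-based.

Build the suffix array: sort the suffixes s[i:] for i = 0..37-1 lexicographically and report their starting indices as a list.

rank→(start, suffix):
  0 → (36, 'a')
  1 → (18, 'acbbcccddadadcbcdda')
  2 → (27, 'adadcbcdda')
  3 → (13, 'adbdcacbbcccddadadcbcdda')
  4 → (29, 'adcbcdda')
  5 → (1, 'adccbbbccdccadbdcacbbcccddadadcbcdda')
  6 → (5, 'bbbccdccadbdcacbbcccddadadcbcdda')
  7 → (20, 'bbcccddadadcbcdda')
  8 → (6, 'bbccdccadbdcacbbcccddadadcbcdda')
  9 → (21, 'bcccddadadcbcdda')
  10 → (7, 'bccdccadbdcacbbcccddadadcbcdda')
  11 → (32, 'bcdda')
  12 → (15, 'bdcacbbcccddadadcbcdda')
  13 → (17, 'cacbbcccddadadcbcdda')
  14 → (12, 'cadbdcacbbcccddadadcbcdda')
  15 → (4, 'cbbbccdccadbdcacbbcccddadadcbcdda')
  16 → (19, 'cbbcccddadadcbcdda')
  17 → (31, 'cbcdda')
  18 → (11, 'ccadbdcacbbcccddadadcbcdda')
  19 → (3, 'ccbbbccdccadbdcacbbcccddadadcbcdda')
  20 → (22, 'cccddadadcbcdda')
  21 → (8, 'ccdccadbdcacbbcccddadadcbcdda')
  22 → (23, 'ccddadadcbcdda')
  23 → (9, 'cdccadbdcacbbcccddadadcbcdda')
  24 → (33, 'cdda')
  25 → (24, 'cddadadcbcdda')
  26 → (35, 'da')
  27 → (26, 'dadadcbcdda')
  28 → (28, 'dadcbcdda')
  29 → (0, 'dadccbbbccdccadbdcacbbcccddadadcbcdda')
  30 → (14, 'dbdcacbbcccddadadcbcdda')
  31 → (16, 'dcacbbcccddadadcbcdda')
  32 → (30, 'dcbcdda')
  33 → (10, 'dccadbdcacbbcccddadadcbcdda')
  34 → (2, 'dccbbbccdccadbdcacbbcccddadadcbcdda')
  35 → (34, 'dda')
  36 → (25, 'ddadadcbcdda')

[36, 18, 27, 13, 29, 1, 5, 20, 6, 21, 7, 32, 15, 17, 12, 4, 19, 31, 11, 3, 22, 8, 23, 9, 33, 24, 35, 26, 28, 0, 14, 16, 30, 10, 2, 34, 25]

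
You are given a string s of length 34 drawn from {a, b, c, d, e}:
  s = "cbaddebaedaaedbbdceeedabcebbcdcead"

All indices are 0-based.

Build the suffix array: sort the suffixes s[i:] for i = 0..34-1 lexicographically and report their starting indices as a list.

[10, 22, 32, 2, 7, 11, 1, 6, 26, 14, 27, 23, 15, 0, 28, 30, 24, 17, 33, 9, 21, 13, 29, 16, 3, 4, 31, 5, 25, 8, 20, 12, 19, 18]

sorted suffixes:
  #0 SA[0]=10  'aaedbbdceeedabcebbcdcead'
  #1 SA[1]=22  'abcebbcdcead'
  #2 SA[2]=32  'ad'
  #3 SA[3]=2  'addebaedaaedbbdceeedabcebbcdcead'
  #4 SA[4]=7  'aedaaedbbdceeedabcebbcdcead'
  #5 SA[5]=11  'aedbbdceeedabcebbcdcead'
  #6 SA[6]=1  'baddebaedaaedbbdceeedabcebbcdcead'
  #7 SA[7]=6  'baedaaedbbdceeedabcebbcdcead'
  #8 SA[8]=26  'bbcdcead'
  #9 SA[9]=14  'bbdceeedabcebbcdcead'
  #10 SA[10]=27  'bcdcead'
  #11 SA[11]=23  'bcebbcdcead'
  #12 SA[12]=15  'bdceeedabcebbcdcead'
  #13 SA[13]=0  'cbaddebaedaaedbbdceeedabcebbcdcead'
  #14 SA[14]=28  'cdcead'
  #15 SA[15]=30  'cead'
  #16 SA[16]=24  'cebbcdcead'
  #17 SA[17]=17  'ceeedabcebbcdcead'
  #18 SA[18]=33  'd'
  #19 SA[19]=9  'daaedbbdceeedabcebbcdcead'
  #20 SA[20]=21  'dabcebbcdcead'
  #21 SA[21]=13  'dbbdceeedabcebbcdcead'
  #22 SA[22]=29  'dcead'
  #23 SA[23]=16  'dceeedabcebbcdcead'
  #24 SA[24]=3  'ddebaedaaedbbdceeedabcebbcdcead'
  #25 SA[25]=4  'debaedaaedbbdceeedabcebbcdcead'
  #26 SA[26]=31  'ead'
  #27 SA[27]=5  'ebaedaaedbbdceeedabcebbcdcead'
  #28 SA[28]=25  'ebbcdcead'
  #29 SA[29]=8  'edaaedbbdceeedabcebbcdcead'
  #30 SA[30]=20  'edabcebbcdcead'
  #31 SA[31]=12  'edbbdceeedabcebbcdcead'
  #32 SA[32]=19  'eedabcebbcdcead'
  #33 SA[33]=18  'eeedabcebbcdcead'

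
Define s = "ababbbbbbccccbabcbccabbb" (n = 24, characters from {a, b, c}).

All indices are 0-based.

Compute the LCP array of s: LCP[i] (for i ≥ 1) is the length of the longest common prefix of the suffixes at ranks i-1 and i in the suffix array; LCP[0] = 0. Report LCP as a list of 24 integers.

[0, 2, 4, 2, 0, 1, 3, 1, 2, 3, 5, 4, 3, 2, 1, 2, 3, 0, 1, 2, 1, 2, 2, 3]

rank | idx | suffix
   0 |   0 | ababbbbbbccccbabcbccabbb
   1 |  20 | abbb
   2 |   2 | abbbbbbccccbabcbccabbb
   3 |  14 | abcbccabbb
   4 |  23 | b
   5 |   1 | babbbbbbccccbabcbccabbb
   6 |  13 | babcbccabbb
   7 |  22 | bb
   8 |  21 | bbb
   9 |   3 | bbbbbbccccbabcbccabbb
  10 |   4 | bbbbbccccbabcbccabbb
  11 |   5 | bbbbccccbabcbccabbb
  12 |   6 | bbbccccbabcbccabbb
  13 |   7 | bbccccbabcbccabbb
  14 |  15 | bcbccabbb
  15 |  17 | bccabbb
  16 |   8 | bccccbabcbccabbb
  17 |  19 | cabbb
  18 |  12 | cbabcbccabbb
  19 |  16 | cbccabbb
  20 |  18 | ccabbb
  21 |  11 | ccbabcbccabbb
  22 |  10 | cccbabcbccabbb
  23 |   9 | ccccbabcbccabbb

SA = [0, 20, 2, 14, 23, 1, 13, 22, 21, 3, 4, 5, 6, 7, 15, 17, 8, 19, 12, 16, 18, 11, 10, 9]
[i] adj suffixes → lcp
  [1] 0/20 → 2 ('ab')
  [2] 20/2 → 4 ('abbb')
  [3] 2/14 → 2 ('ab')
  [4] 14/23 → 0 ('')
  [5] 23/1 → 1 ('b')
  [6] 1/13 → 3 ('bab')
  [7] 13/22 → 1 ('b')
  [8] 22/21 → 2 ('bb')
  [9] 21/3 → 3 ('bbb')
  [10] 3/4 → 5 ('bbbbb')
  [11] 4/5 → 4 ('bbbb')
  [12] 5/6 → 3 ('bbb')
  [13] 6/7 → 2 ('bb')
  [14] 7/15 → 1 ('b')
  [15] 15/17 → 2 ('bc')
  [16] 17/8 → 3 ('bcc')
  [17] 8/19 → 0 ('')
  [18] 19/12 → 1 ('c')
  [19] 12/16 → 2 ('cb')
  [20] 16/18 → 1 ('c')
  [21] 18/11 → 2 ('cc')
  [22] 11/10 → 2 ('cc')
  [23] 10/9 → 3 ('ccc')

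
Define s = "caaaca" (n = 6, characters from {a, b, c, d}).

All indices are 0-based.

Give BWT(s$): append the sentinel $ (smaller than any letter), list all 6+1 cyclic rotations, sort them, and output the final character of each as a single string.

accaaa$

rank  rotation last
    0  $caaaca  a
    1  a$caaac  c
    2  aaaca$c  c
    3  aaca$ca  a
    4  aca$caa  a
    5  ca$caaa  a
    6  caaaca$  $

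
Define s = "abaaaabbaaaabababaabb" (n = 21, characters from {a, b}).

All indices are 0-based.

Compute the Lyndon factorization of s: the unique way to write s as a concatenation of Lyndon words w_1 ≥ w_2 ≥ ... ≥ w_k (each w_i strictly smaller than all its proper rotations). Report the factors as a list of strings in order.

emit factor 1: 'ab' (i=0, period=2)
emit factor 2: 'aaaabb' (i=2, period=6)
emit factor 3: 'aaaabababaabb' (i=8, period=13)

["ab", "aaaabb", "aaaabababaabb"]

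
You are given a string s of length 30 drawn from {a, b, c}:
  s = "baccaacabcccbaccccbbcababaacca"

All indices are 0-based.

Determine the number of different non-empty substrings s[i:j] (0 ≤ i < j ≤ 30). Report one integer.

405

rank | idx | suffix
   0 |  29 | a
   1 |   4 | aacabcccbaccccbbcababaacca
   2 |  25 | aacca
   3 |  23 | abaacca
   4 |  21 | ababaacca
   5 |   7 | abcccbaccccbbcababaacca
   6 |   5 | acabcccbaccccbbcababaacca
   7 |  26 | acca
   8 |   1 | accaacabcccbaccccbbcababaacca
   9 |  13 | accccbbcababaacca
  10 |  24 | baacca
  11 |  22 | babaacca
  12 |   0 | baccaacabcccbaccccbbcababaacca
  13 |  12 | baccccbbcababaacca
  14 |  18 | bbcababaacca
  15 |  19 | bcababaacca
  16 |   8 | bcccbaccccbbcababaacca
  17 |  28 | ca
  18 |   3 | caacabcccbaccccbbcababaacca
  19 |  20 | cababaacca
  20 |   6 | cabcccbaccccbbcababaacca
  21 |  11 | cbaccccbbcababaacca
  22 |  17 | cbbcababaacca
  23 |  27 | cca
  24 |   2 | ccaacabcccbaccccbbcababaacca
  25 |  10 | ccbaccccbbcababaacca
  26 |  16 | ccbbcababaacca
  27 |   9 | cccbaccccbbcababaacca
  28 |  15 | cccbbcababaacca
  29 |  14 | ccccbbcababaacca

SA = [29, 4, 25, 23, 21, 7, 5, 26, 1, 13, 24, 22, 0, 12, 18, 19, 8, 28, 3, 20, 6, 11, 17, 27, 2, 10, 16, 9, 15, 14]
[i] adj suffixes → lcp
  [1] 29/4 → 1 ('a')
  [2] 4/25 → 3 ('aac')
  [3] 25/23 → 1 ('a')
  [4] 23/21 → 3 ('aba')
  [5] 21/7 → 2 ('ab')
  [6] 7/5 → 1 ('a')
  [7] 5/26 → 2 ('ac')
  [8] 26/1 → 4 ('acca')
  [9] 1/13 → 3 ('acc')
  [10] 13/24 → 0 ('')
  [11] 24/22 → 2 ('ba')
  [12] 22/0 → 2 ('ba')
  [13] 0/12 → 4 ('bacc')
  [14] 12/18 → 1 ('b')
  [15] 18/19 → 1 ('b')
  [16] 19/8 → 2 ('bc')
  [17] 8/28 → 0 ('')
  [18] 28/3 → 2 ('ca')
  [19] 3/20 → 2 ('ca')
  [20] 20/6 → 3 ('cab')
  [21] 6/11 → 1 ('c')
  [22] 11/17 → 2 ('cb')
  [23] 17/27 → 1 ('c')
  [24] 27/2 → 3 ('cca')
  [25] 2/10 → 2 ('cc')
  [26] 10/16 → 3 ('ccb')
  [27] 16/9 → 2 ('cc')
  [28] 9/15 → 4 ('cccb')
  [29] 15/14 → 3 ('ccc')

n(n+1)/2 = 30·31/2 = 465
Σ LCP = 0 + 1 + 3 + 1 + 3 + 2 + 1 + 2 + 4 + 3 + 0 + 2 + 2 + 4 + 1 + 1 + 2 + 0 + 2 + 2 + 3 + 1 + 2 + 1 + 3 + 2 + 3 + 2 + 4 + 3 = 60
distinct = 465 − 60 = 405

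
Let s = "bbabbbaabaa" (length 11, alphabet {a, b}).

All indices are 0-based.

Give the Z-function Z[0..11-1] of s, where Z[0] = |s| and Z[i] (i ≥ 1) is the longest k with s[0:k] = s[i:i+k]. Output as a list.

[11, 1, 0, 2, 3, 1, 0, 0, 1, 0, 0]

Z[0]=11
i=1: i≥r, start 0; Z[1]=1 grow→box=[1,2)
i=2: i≥r, start 0; Z[2]=0
i=3: i≥r, start 0; Z[3]=2 grow→box=[3,5)
i=4: min(r-i=1, Z[1]=1)=1; Z[4]=3 grow→box=[4,7)
i=5: min(r-i=2, Z[1]=1)=1; Z[5]=1
i=6: min(r-i=1, Z[2]=0)=0; Z[6]=0
i=7: i≥r, start 0; Z[7]=0
i=8: i≥r, start 0; Z[8]=1 grow→box=[8,9)
i=9: i≥r, start 0; Z[9]=0
i=10: i≥r, start 0; Z[10]=0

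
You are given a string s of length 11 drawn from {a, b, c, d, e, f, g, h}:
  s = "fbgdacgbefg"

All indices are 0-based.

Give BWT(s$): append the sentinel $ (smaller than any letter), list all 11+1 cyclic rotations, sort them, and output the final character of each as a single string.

gdgfagb$efcb

rank  rotation      last
    0  $fbgdacgbefg  g
    1  acgbefg$fbgd  d
    2  befg$fbgdacg  g
    3  bgdacgbefg$f  f
    4  cgbefg$fbgda  a
    5  dacgbefg$fbg  g
    6  efg$fbgdacgb  b
    7  fbgdacgbefg$  $
    8  fg$fbgdacgbe  e
    9  g$fbgdacgbef  f
   10  gbefg$fbgdac  c
   11  gdacgbefg$fb  b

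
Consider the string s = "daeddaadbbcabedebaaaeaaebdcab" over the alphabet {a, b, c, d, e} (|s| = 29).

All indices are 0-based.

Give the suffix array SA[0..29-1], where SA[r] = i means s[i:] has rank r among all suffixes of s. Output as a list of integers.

sorted suffixes:
  #0 SA[0]=17  'aaaeaaebdcab'
  #1 SA[1]=5  'aadbbcabedebaaaeaaebdcab'
  #2 SA[2]=18  'aaeaaebdcab'
  #3 SA[3]=21  'aaebdcab'
  #4 SA[4]=27  'ab'
  #5 SA[5]=11  'abedebaaaeaaebdcab'
  #6 SA[6]=6  'adbbcabedebaaaeaaebdcab'
  #7 SA[7]=19  'aeaaebdcab'
  #8 SA[8]=22  'aebdcab'
  #9 SA[9]=1  'aeddaadbbcabedebaaaeaaebdcab'
  #10 SA[10]=28  'b'
  #11 SA[11]=16  'baaaeaaebdcab'
  #12 SA[12]=8  'bbcabedebaaaeaaebdcab'
  #13 SA[13]=9  'bcabedebaaaeaaebdcab'
  #14 SA[14]=24  'bdcab'
  #15 SA[15]=12  'bedebaaaeaaebdcab'
  #16 SA[16]=26  'cab'
  #17 SA[17]=10  'cabedebaaaeaaebdcab'
  #18 SA[18]=4  'daadbbcabedebaaaeaaebdcab'
  #19 SA[19]=0  'daeddaadbbcabedebaaaeaaebdcab'
  #20 SA[20]=7  'dbbcabedebaaaeaaebdcab'
  #21 SA[21]=25  'dcab'
  #22 SA[22]=3  'ddaadbbcabedebaaaeaaebdcab'
  #23 SA[23]=14  'debaaaeaaebdcab'
  #24 SA[24]=20  'eaaebdcab'
  #25 SA[25]=15  'ebaaaeaaebdcab'
  #26 SA[26]=23  'ebdcab'
  #27 SA[27]=2  'eddaadbbcabedebaaaeaaebdcab'
  #28 SA[28]=13  'edebaaaeaaebdcab'

[17, 5, 18, 21, 27, 11, 6, 19, 22, 1, 28, 16, 8, 9, 24, 12, 26, 10, 4, 0, 7, 25, 3, 14, 20, 15, 23, 2, 13]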